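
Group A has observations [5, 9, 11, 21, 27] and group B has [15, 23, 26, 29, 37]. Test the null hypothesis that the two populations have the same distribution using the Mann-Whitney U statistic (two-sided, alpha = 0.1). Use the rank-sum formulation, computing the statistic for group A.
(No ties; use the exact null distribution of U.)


Step 1: Combine and sort all 10 observations; assign midranks.
sorted (value, group): (5,X), (9,X), (11,X), (15,Y), (21,X), (23,Y), (26,Y), (27,X), (29,Y), (37,Y)
ranks: 5->1, 9->2, 11->3, 15->4, 21->5, 23->6, 26->7, 27->8, 29->9, 37->10
Step 2: Rank sum for X: R1 = 1 + 2 + 3 + 5 + 8 = 19.
Step 3: U_X = R1 - n1(n1+1)/2 = 19 - 5*6/2 = 19 - 15 = 4.
       U_Y = n1*n2 - U_X = 25 - 4 = 21.
Step 4: No ties, so the exact null distribution of U (based on enumerating the C(10,5) = 252 equally likely rank assignments) gives the two-sided p-value.
Step 5: p-value = 0.095238; compare to alpha = 0.1. reject H0.

U_X = 4, p = 0.095238, reject H0 at alpha = 0.1.


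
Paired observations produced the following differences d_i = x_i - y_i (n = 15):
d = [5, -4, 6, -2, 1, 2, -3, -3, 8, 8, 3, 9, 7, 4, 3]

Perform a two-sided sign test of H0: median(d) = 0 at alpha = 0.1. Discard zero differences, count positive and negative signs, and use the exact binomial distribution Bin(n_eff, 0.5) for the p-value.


Step 1: Discard zero differences. Original n = 15; n_eff = number of nonzero differences = 15.
Nonzero differences (with sign): +5, -4, +6, -2, +1, +2, -3, -3, +8, +8, +3, +9, +7, +4, +3
Step 2: Count signs: positive = 11, negative = 4.
Step 3: Under H0: P(positive) = 0.5, so the number of positives S ~ Bin(15, 0.5).
Step 4: Two-sided exact p-value = sum of Bin(15,0.5) probabilities at or below the observed probability = 0.118469.
Step 5: alpha = 0.1. fail to reject H0.

n_eff = 15, pos = 11, neg = 4, p = 0.118469, fail to reject H0.


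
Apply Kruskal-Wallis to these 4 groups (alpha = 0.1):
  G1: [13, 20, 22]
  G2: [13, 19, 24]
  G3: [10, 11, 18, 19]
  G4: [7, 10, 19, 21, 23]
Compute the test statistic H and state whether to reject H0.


Step 1: Combine all N = 15 observations and assign midranks.
sorted (value, group, rank): (7,G4,1), (10,G3,2.5), (10,G4,2.5), (11,G3,4), (13,G1,5.5), (13,G2,5.5), (18,G3,7), (19,G2,9), (19,G3,9), (19,G4,9), (20,G1,11), (21,G4,12), (22,G1,13), (23,G4,14), (24,G2,15)
Step 2: Sum ranks within each group.
R_1 = 29.5 (n_1 = 3)
R_2 = 29.5 (n_2 = 3)
R_3 = 22.5 (n_3 = 4)
R_4 = 38.5 (n_4 = 5)
Step 3: H = 12/(N(N+1)) * sum(R_i^2/n_i) - 3(N+1)
     = 12/(15*16) * (29.5^2/3 + 29.5^2/3 + 22.5^2/4 + 38.5^2/5) - 3*16
     = 0.050000 * 1003.18 - 48
     = 2.158958.
Step 4: Ties present; correction factor C = 1 - 36/(15^3 - 15) = 0.989286. Corrected H = 2.158958 / 0.989286 = 2.182341.
Step 5: Under H0, H ~ chi^2(3); p-value = 0.535435.
Step 6: alpha = 0.1. fail to reject H0.

H = 2.1823, df = 3, p = 0.535435, fail to reject H0.


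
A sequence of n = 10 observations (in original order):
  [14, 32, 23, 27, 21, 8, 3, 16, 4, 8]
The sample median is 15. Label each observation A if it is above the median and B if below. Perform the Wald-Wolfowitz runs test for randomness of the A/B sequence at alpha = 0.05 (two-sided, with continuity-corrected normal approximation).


Step 1: Compute median = 15; label A = above, B = below.
Labels in order: BAAAABBABB  (n_A = 5, n_B = 5)
Step 2: Count runs R = 5.
Step 3: Under H0 (random ordering), E[R] = 2*n_A*n_B/(n_A+n_B) + 1 = 2*5*5/10 + 1 = 6.0000.
        Var[R] = 2*n_A*n_B*(2*n_A*n_B - n_A - n_B) / ((n_A+n_B)^2 * (n_A+n_B-1)) = 2000/900 = 2.2222.
        SD[R] = 1.4907.
Step 4: Continuity-corrected z = (R + 0.5 - E[R]) / SD[R] = (5 + 0.5 - 6.0000) / 1.4907 = -0.3354.
Step 5: Two-sided p-value via normal approximation = 2*(1 - Phi(|z|)) = 0.737316.
Step 6: alpha = 0.05. fail to reject H0.

R = 5, z = -0.3354, p = 0.737316, fail to reject H0.


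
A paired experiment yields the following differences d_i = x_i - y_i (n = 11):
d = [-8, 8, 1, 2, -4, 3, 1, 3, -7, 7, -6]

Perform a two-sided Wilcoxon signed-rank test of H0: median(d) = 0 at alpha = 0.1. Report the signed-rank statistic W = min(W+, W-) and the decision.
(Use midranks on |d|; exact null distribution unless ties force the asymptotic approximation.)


Step 1: Drop any zero differences (none here) and take |d_i|.
|d| = [8, 8, 1, 2, 4, 3, 1, 3, 7, 7, 6]
Step 2: Midrank |d_i| (ties get averaged ranks).
ranks: |8|->10.5, |8|->10.5, |1|->1.5, |2|->3, |4|->6, |3|->4.5, |1|->1.5, |3|->4.5, |7|->8.5, |7|->8.5, |6|->7
Step 3: Attach original signs; sum ranks with positive sign and with negative sign.
W+ = 10.5 + 1.5 + 3 + 4.5 + 1.5 + 4.5 + 8.5 = 34
W- = 10.5 + 6 + 8.5 + 7 = 32
(Check: W+ + W- = 66 should equal n(n+1)/2 = 66.)
Step 4: Test statistic W = min(W+, W-) = 32.
Step 5: Ties in |d|, so use the tie-corrected normal approximation.
        E[W] = n(n+1)/4 = 11*12/4 = 33.
        Tie groups: |d|=1 (t=2), |d|=3 (t=2), |d|=7 (t=2), |d|=8 (t=2); sum(t^3 - t) = 24.
        Var[W] = n(n+1)(2n+1)/24 - sum(t^3-t)/48 = 3036/24 - 24/48 = 126.
        z = (W - E[W]) / sqrt(Var[W]) = (32 - 33) / 11.2250 = -0.0891.
        Two-sided p = 2*Phi(z) = 0.929013.
Step 6: alpha = 0.1. fail to reject H0.

W+ = 34, W- = 32, W = min = 32, p = 0.929013, fail to reject H0.


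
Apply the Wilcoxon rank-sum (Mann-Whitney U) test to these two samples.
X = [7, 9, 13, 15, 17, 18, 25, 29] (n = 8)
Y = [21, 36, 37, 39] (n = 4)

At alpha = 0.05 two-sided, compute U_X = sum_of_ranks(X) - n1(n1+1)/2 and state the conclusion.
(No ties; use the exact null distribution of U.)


Step 1: Combine and sort all 12 observations; assign midranks.
sorted (value, group): (7,X), (9,X), (13,X), (15,X), (17,X), (18,X), (21,Y), (25,X), (29,X), (36,Y), (37,Y), (39,Y)
ranks: 7->1, 9->2, 13->3, 15->4, 17->5, 18->6, 21->7, 25->8, 29->9, 36->10, 37->11, 39->12
Step 2: Rank sum for X: R1 = 1 + 2 + 3 + 4 + 5 + 6 + 8 + 9 = 38.
Step 3: U_X = R1 - n1(n1+1)/2 = 38 - 8*9/2 = 38 - 36 = 2.
       U_Y = n1*n2 - U_X = 32 - 2 = 30.
Step 4: No ties, so the exact null distribution of U (based on enumerating the C(12,8) = 495 equally likely rank assignments) gives the two-sided p-value.
Step 5: p-value = 0.016162; compare to alpha = 0.05. reject H0.

U_X = 2, p = 0.016162, reject H0 at alpha = 0.05.


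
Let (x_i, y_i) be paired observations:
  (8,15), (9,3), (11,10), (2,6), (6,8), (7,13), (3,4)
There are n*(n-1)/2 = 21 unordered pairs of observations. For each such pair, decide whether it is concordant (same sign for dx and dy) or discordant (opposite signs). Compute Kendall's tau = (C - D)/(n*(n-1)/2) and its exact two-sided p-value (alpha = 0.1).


Step 1: Enumerate the 21 unordered pairs (i,j) with i<j and classify each by sign(x_j-x_i) * sign(y_j-y_i).
  (1,2):dx=+1,dy=-12->D; (1,3):dx=+3,dy=-5->D; (1,4):dx=-6,dy=-9->C; (1,5):dx=-2,dy=-7->C
  (1,6):dx=-1,dy=-2->C; (1,7):dx=-5,dy=-11->C; (2,3):dx=+2,dy=+7->C; (2,4):dx=-7,dy=+3->D
  (2,5):dx=-3,dy=+5->D; (2,6):dx=-2,dy=+10->D; (2,7):dx=-6,dy=+1->D; (3,4):dx=-9,dy=-4->C
  (3,5):dx=-5,dy=-2->C; (3,6):dx=-4,dy=+3->D; (3,7):dx=-8,dy=-6->C; (4,5):dx=+4,dy=+2->C
  (4,6):dx=+5,dy=+7->C; (4,7):dx=+1,dy=-2->D; (5,6):dx=+1,dy=+5->C; (5,7):dx=-3,dy=-4->C
  (6,7):dx=-4,dy=-9->C
Step 2: C = 13, D = 8, total pairs = 21.
Step 3: tau = (C - D)/(n(n-1)/2) = (13 - 8)/21 = 0.238095.
Step 4: Exact two-sided p-value (enumerate n! = 5040 permutations of y under H0): p = 0.561905.
Step 5: alpha = 0.1. fail to reject H0.

tau_b = 0.2381 (C=13, D=8), p = 0.561905, fail to reject H0.


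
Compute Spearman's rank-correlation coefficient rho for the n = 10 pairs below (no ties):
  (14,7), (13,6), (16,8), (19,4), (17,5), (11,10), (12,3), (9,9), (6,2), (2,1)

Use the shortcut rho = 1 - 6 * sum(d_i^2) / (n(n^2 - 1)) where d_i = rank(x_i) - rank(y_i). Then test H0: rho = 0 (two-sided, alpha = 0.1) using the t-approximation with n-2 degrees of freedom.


Step 1: Rank x and y separately (midranks; no ties here).
rank(x): 14->7, 13->6, 16->8, 19->10, 17->9, 11->4, 12->5, 9->3, 6->2, 2->1
rank(y): 7->7, 6->6, 8->8, 4->4, 5->5, 10->10, 3->3, 9->9, 2->2, 1->1
Step 2: d_i = R_x(i) - R_y(i); compute d_i^2.
  (7-7)^2=0, (6-6)^2=0, (8-8)^2=0, (10-4)^2=36, (9-5)^2=16, (4-10)^2=36, (5-3)^2=4, (3-9)^2=36, (2-2)^2=0, (1-1)^2=0
sum(d^2) = 128.
Step 3: rho = 1 - 6*128 / (10*(10^2 - 1)) = 1 - 768/990 = 0.224242.
Step 4: Under H0, t = rho * sqrt((n-2)/(1-rho^2)) = 0.6508 ~ t(8).
Step 5: Two-sided p-value from the t-distribution with 8 df = 0.533401.
Step 6: alpha = 0.1. fail to reject H0.

rho = 0.2242, p = 0.533401, fail to reject H0 at alpha = 0.1.


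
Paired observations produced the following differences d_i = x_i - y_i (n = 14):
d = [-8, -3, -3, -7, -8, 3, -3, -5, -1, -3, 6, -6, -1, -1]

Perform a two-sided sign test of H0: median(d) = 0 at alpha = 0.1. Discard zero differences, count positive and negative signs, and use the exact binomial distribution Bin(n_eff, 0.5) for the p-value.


Step 1: Discard zero differences. Original n = 14; n_eff = number of nonzero differences = 14.
Nonzero differences (with sign): -8, -3, -3, -7, -8, +3, -3, -5, -1, -3, +6, -6, -1, -1
Step 2: Count signs: positive = 2, negative = 12.
Step 3: Under H0: P(positive) = 0.5, so the number of positives S ~ Bin(14, 0.5).
Step 4: Two-sided exact p-value = sum of Bin(14,0.5) probabilities at or below the observed probability = 0.012939.
Step 5: alpha = 0.1. reject H0.

n_eff = 14, pos = 2, neg = 12, p = 0.012939, reject H0.


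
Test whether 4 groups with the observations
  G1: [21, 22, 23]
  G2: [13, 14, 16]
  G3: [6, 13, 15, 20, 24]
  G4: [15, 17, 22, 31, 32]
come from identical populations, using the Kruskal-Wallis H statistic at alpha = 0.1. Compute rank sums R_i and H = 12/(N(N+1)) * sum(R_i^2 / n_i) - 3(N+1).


Step 1: Combine all N = 16 observations and assign midranks.
sorted (value, group, rank): (6,G3,1), (13,G2,2.5), (13,G3,2.5), (14,G2,4), (15,G3,5.5), (15,G4,5.5), (16,G2,7), (17,G4,8), (20,G3,9), (21,G1,10), (22,G1,11.5), (22,G4,11.5), (23,G1,13), (24,G3,14), (31,G4,15), (32,G4,16)
Step 2: Sum ranks within each group.
R_1 = 34.5 (n_1 = 3)
R_2 = 13.5 (n_2 = 3)
R_3 = 32 (n_3 = 5)
R_4 = 56 (n_4 = 5)
Step 3: H = 12/(N(N+1)) * sum(R_i^2/n_i) - 3(N+1)
     = 12/(16*17) * (34.5^2/3 + 13.5^2/3 + 32^2/5 + 56^2/5) - 3*17
     = 0.044118 * 1289.5 - 51
     = 5.889706.
Step 4: Ties present; correction factor C = 1 - 18/(16^3 - 16) = 0.995588. Corrected H = 5.889706 / 0.995588 = 5.915805.
Step 5: Under H0, H ~ chi^2(3); p-value = 0.115779.
Step 6: alpha = 0.1. fail to reject H0.

H = 5.9158, df = 3, p = 0.115779, fail to reject H0.


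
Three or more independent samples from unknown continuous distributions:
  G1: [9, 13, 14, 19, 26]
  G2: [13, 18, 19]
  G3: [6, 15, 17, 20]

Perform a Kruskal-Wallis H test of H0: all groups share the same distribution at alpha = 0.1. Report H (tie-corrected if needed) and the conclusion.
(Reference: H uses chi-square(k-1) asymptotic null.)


Step 1: Combine all N = 12 observations and assign midranks.
sorted (value, group, rank): (6,G3,1), (9,G1,2), (13,G1,3.5), (13,G2,3.5), (14,G1,5), (15,G3,6), (17,G3,7), (18,G2,8), (19,G1,9.5), (19,G2,9.5), (20,G3,11), (26,G1,12)
Step 2: Sum ranks within each group.
R_1 = 32 (n_1 = 5)
R_2 = 21 (n_2 = 3)
R_3 = 25 (n_3 = 4)
Step 3: H = 12/(N(N+1)) * sum(R_i^2/n_i) - 3(N+1)
     = 12/(12*13) * (32^2/5 + 21^2/3 + 25^2/4) - 3*13
     = 0.076923 * 508.05 - 39
     = 0.080769.
Step 4: Ties present; correction factor C = 1 - 12/(12^3 - 12) = 0.993007. Corrected H = 0.080769 / 0.993007 = 0.081338.
Step 5: Under H0, H ~ chi^2(2); p-value = 0.960147.
Step 6: alpha = 0.1. fail to reject H0.

H = 0.0813, df = 2, p = 0.960147, fail to reject H0.


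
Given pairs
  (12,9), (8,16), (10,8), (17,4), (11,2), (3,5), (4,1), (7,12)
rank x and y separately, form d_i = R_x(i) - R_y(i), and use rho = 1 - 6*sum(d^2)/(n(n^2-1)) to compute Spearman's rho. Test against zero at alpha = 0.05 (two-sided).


Step 1: Rank x and y separately (midranks; no ties here).
rank(x): 12->7, 8->4, 10->5, 17->8, 11->6, 3->1, 4->2, 7->3
rank(y): 9->6, 16->8, 8->5, 4->3, 2->2, 5->4, 1->1, 12->7
Step 2: d_i = R_x(i) - R_y(i); compute d_i^2.
  (7-6)^2=1, (4-8)^2=16, (5-5)^2=0, (8-3)^2=25, (6-2)^2=16, (1-4)^2=9, (2-1)^2=1, (3-7)^2=16
sum(d^2) = 84.
Step 3: rho = 1 - 6*84 / (8*(8^2 - 1)) = 1 - 504/504 = 0.000000.
Step 4: Under H0, t = rho * sqrt((n-2)/(1-rho^2)) = 0.0000 ~ t(6).
Step 5: Two-sided p-value from the t-distribution with 6 df = 1.000000.
Step 6: alpha = 0.05. fail to reject H0.

rho = 0.0000, p = 1.000000, fail to reject H0 at alpha = 0.05.


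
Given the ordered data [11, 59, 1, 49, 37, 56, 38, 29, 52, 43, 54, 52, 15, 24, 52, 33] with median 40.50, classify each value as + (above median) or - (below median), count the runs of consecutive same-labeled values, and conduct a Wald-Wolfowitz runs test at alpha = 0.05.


Step 1: Compute median = 40.50; label A = above, B = below.
Labels in order: BABABABBAAAABBAB  (n_A = 8, n_B = 8)
Step 2: Count runs R = 11.
Step 3: Under H0 (random ordering), E[R] = 2*n_A*n_B/(n_A+n_B) + 1 = 2*8*8/16 + 1 = 9.0000.
        Var[R] = 2*n_A*n_B*(2*n_A*n_B - n_A - n_B) / ((n_A+n_B)^2 * (n_A+n_B-1)) = 14336/3840 = 3.7333.
        SD[R] = 1.9322.
Step 4: Continuity-corrected z = (R - 0.5 - E[R]) / SD[R] = (11 - 0.5 - 9.0000) / 1.9322 = 0.7763.
Step 5: Two-sided p-value via normal approximation = 2*(1 - Phi(|z|)) = 0.437558.
Step 6: alpha = 0.05. fail to reject H0.

R = 11, z = 0.7763, p = 0.437558, fail to reject H0.


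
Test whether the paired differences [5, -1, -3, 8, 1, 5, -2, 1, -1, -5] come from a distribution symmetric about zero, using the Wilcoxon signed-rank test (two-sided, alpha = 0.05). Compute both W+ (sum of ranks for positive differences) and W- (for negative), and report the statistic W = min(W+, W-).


Step 1: Drop any zero differences (none here) and take |d_i|.
|d| = [5, 1, 3, 8, 1, 5, 2, 1, 1, 5]
Step 2: Midrank |d_i| (ties get averaged ranks).
ranks: |5|->8, |1|->2.5, |3|->6, |8|->10, |1|->2.5, |5|->8, |2|->5, |1|->2.5, |1|->2.5, |5|->8
Step 3: Attach original signs; sum ranks with positive sign and with negative sign.
W+ = 8 + 10 + 2.5 + 8 + 2.5 = 31
W- = 2.5 + 6 + 5 + 2.5 + 8 = 24
(Check: W+ + W- = 55 should equal n(n+1)/2 = 55.)
Step 4: Test statistic W = min(W+, W-) = 24.
Step 5: Ties in |d|, so use the tie-corrected normal approximation.
        E[W] = n(n+1)/4 = 10*11/4 = 27.5.
        Tie groups: |d|=1 (t=4), |d|=5 (t=3); sum(t^3 - t) = 84.
        Var[W] = n(n+1)(2n+1)/24 - sum(t^3-t)/48 = 2310/24 - 84/48 = 94.5.
        z = (W - E[W]) / sqrt(Var[W]) = (24 - 27.5) / 9.7211 = -0.3600.
        Two-sided p = 2*Phi(z) = 0.718816.
Step 6: alpha = 0.05. fail to reject H0.

W+ = 31, W- = 24, W = min = 24, p = 0.718816, fail to reject H0.


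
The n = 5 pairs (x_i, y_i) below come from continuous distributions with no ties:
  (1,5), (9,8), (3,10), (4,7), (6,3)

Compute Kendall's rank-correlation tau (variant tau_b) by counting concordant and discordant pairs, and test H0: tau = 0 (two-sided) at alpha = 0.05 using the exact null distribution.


Step 1: Enumerate the 10 unordered pairs (i,j) with i<j and classify each by sign(x_j-x_i) * sign(y_j-y_i).
  (1,2):dx=+8,dy=+3->C; (1,3):dx=+2,dy=+5->C; (1,4):dx=+3,dy=+2->C; (1,5):dx=+5,dy=-2->D
  (2,3):dx=-6,dy=+2->D; (2,4):dx=-5,dy=-1->C; (2,5):dx=-3,dy=-5->C; (3,4):dx=+1,dy=-3->D
  (3,5):dx=+3,dy=-7->D; (4,5):dx=+2,dy=-4->D
Step 2: C = 5, D = 5, total pairs = 10.
Step 3: tau = (C - D)/(n(n-1)/2) = (5 - 5)/10 = 0.000000.
Step 4: Exact two-sided p-value (enumerate n! = 120 permutations of y under H0): p = 1.000000.
Step 5: alpha = 0.05. fail to reject H0.

tau_b = 0.0000 (C=5, D=5), p = 1.000000, fail to reject H0.


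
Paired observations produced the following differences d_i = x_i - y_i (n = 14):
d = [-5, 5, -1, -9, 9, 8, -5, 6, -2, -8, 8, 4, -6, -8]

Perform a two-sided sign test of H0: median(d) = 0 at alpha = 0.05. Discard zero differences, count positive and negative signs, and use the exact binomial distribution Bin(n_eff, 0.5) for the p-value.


Step 1: Discard zero differences. Original n = 14; n_eff = number of nonzero differences = 14.
Nonzero differences (with sign): -5, +5, -1, -9, +9, +8, -5, +6, -2, -8, +8, +4, -6, -8
Step 2: Count signs: positive = 6, negative = 8.
Step 3: Under H0: P(positive) = 0.5, so the number of positives S ~ Bin(14, 0.5).
Step 4: Two-sided exact p-value = sum of Bin(14,0.5) probabilities at or below the observed probability = 0.790527.
Step 5: alpha = 0.05. fail to reject H0.

n_eff = 14, pos = 6, neg = 8, p = 0.790527, fail to reject H0.


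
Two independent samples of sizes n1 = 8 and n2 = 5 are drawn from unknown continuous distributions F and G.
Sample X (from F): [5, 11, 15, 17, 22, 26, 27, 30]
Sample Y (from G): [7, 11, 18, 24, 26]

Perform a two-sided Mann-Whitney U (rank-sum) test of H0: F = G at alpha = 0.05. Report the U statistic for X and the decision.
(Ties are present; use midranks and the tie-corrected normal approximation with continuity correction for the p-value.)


Step 1: Combine and sort all 13 observations; assign midranks.
sorted (value, group): (5,X), (7,Y), (11,X), (11,Y), (15,X), (17,X), (18,Y), (22,X), (24,Y), (26,X), (26,Y), (27,X), (30,X)
ranks: 5->1, 7->2, 11->3.5, 11->3.5, 15->5, 17->6, 18->7, 22->8, 24->9, 26->10.5, 26->10.5, 27->12, 30->13
Step 2: Rank sum for X: R1 = 1 + 3.5 + 5 + 6 + 8 + 10.5 + 12 + 13 = 59.
Step 3: U_X = R1 - n1(n1+1)/2 = 59 - 8*9/2 = 59 - 36 = 23.
       U_Y = n1*n2 - U_X = 40 - 23 = 17.
Step 4: Ties are present, so use the tie-corrected normal approximation (with continuity correction) for the p-value.
Step 5: p-value = 0.713640; compare to alpha = 0.05. fail to reject H0.

U_X = 23, p = 0.713640, fail to reject H0 at alpha = 0.05.


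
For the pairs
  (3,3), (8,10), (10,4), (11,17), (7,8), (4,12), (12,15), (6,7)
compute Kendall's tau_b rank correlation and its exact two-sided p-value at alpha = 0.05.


Step 1: Enumerate the 28 unordered pairs (i,j) with i<j and classify each by sign(x_j-x_i) * sign(y_j-y_i).
  (1,2):dx=+5,dy=+7->C; (1,3):dx=+7,dy=+1->C; (1,4):dx=+8,dy=+14->C; (1,5):dx=+4,dy=+5->C
  (1,6):dx=+1,dy=+9->C; (1,7):dx=+9,dy=+12->C; (1,8):dx=+3,dy=+4->C; (2,3):dx=+2,dy=-6->D
  (2,4):dx=+3,dy=+7->C; (2,5):dx=-1,dy=-2->C; (2,6):dx=-4,dy=+2->D; (2,7):dx=+4,dy=+5->C
  (2,8):dx=-2,dy=-3->C; (3,4):dx=+1,dy=+13->C; (3,5):dx=-3,dy=+4->D; (3,6):dx=-6,dy=+8->D
  (3,7):dx=+2,dy=+11->C; (3,8):dx=-4,dy=+3->D; (4,5):dx=-4,dy=-9->C; (4,6):dx=-7,dy=-5->C
  (4,7):dx=+1,dy=-2->D; (4,8):dx=-5,dy=-10->C; (5,6):dx=-3,dy=+4->D; (5,7):dx=+5,dy=+7->C
  (5,8):dx=-1,dy=-1->C; (6,7):dx=+8,dy=+3->C; (6,8):dx=+2,dy=-5->D; (7,8):dx=-6,dy=-8->C
Step 2: C = 20, D = 8, total pairs = 28.
Step 3: tau = (C - D)/(n(n-1)/2) = (20 - 8)/28 = 0.428571.
Step 4: Exact two-sided p-value (enumerate n! = 40320 permutations of y under H0): p = 0.178869.
Step 5: alpha = 0.05. fail to reject H0.

tau_b = 0.4286 (C=20, D=8), p = 0.178869, fail to reject H0.


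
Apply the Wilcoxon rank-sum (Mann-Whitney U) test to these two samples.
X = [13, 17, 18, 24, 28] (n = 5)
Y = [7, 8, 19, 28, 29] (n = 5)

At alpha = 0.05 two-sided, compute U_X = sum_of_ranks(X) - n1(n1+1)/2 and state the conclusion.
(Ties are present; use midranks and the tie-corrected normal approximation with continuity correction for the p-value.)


Step 1: Combine and sort all 10 observations; assign midranks.
sorted (value, group): (7,Y), (8,Y), (13,X), (17,X), (18,X), (19,Y), (24,X), (28,X), (28,Y), (29,Y)
ranks: 7->1, 8->2, 13->3, 17->4, 18->5, 19->6, 24->7, 28->8.5, 28->8.5, 29->10
Step 2: Rank sum for X: R1 = 3 + 4 + 5 + 7 + 8.5 = 27.5.
Step 3: U_X = R1 - n1(n1+1)/2 = 27.5 - 5*6/2 = 27.5 - 15 = 12.5.
       U_Y = n1*n2 - U_X = 25 - 12.5 = 12.5.
Step 4: Ties are present, so use the tie-corrected normal approximation (with continuity correction) for the p-value.
Step 5: p-value = 1.000000; compare to alpha = 0.05. fail to reject H0.

U_X = 12.5, p = 1.000000, fail to reject H0 at alpha = 0.05.


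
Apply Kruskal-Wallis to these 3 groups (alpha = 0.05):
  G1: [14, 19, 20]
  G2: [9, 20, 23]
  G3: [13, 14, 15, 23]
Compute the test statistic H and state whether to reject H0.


Step 1: Combine all N = 10 observations and assign midranks.
sorted (value, group, rank): (9,G2,1), (13,G3,2), (14,G1,3.5), (14,G3,3.5), (15,G3,5), (19,G1,6), (20,G1,7.5), (20,G2,7.5), (23,G2,9.5), (23,G3,9.5)
Step 2: Sum ranks within each group.
R_1 = 17 (n_1 = 3)
R_2 = 18 (n_2 = 3)
R_3 = 20 (n_3 = 4)
Step 3: H = 12/(N(N+1)) * sum(R_i^2/n_i) - 3(N+1)
     = 12/(10*11) * (17^2/3 + 18^2/3 + 20^2/4) - 3*11
     = 0.109091 * 304.333 - 33
     = 0.200000.
Step 4: Ties present; correction factor C = 1 - 18/(10^3 - 10) = 0.981818. Corrected H = 0.200000 / 0.981818 = 0.203704.
Step 5: Under H0, H ~ chi^2(2); p-value = 0.903163.
Step 6: alpha = 0.05. fail to reject H0.

H = 0.2037, df = 2, p = 0.903163, fail to reject H0.


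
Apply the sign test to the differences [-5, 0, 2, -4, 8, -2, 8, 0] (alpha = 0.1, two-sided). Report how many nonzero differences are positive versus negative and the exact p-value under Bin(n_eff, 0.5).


Step 1: Discard zero differences. Original n = 8; n_eff = number of nonzero differences = 6.
Nonzero differences (with sign): -5, +2, -4, +8, -2, +8
Step 2: Count signs: positive = 3, negative = 3.
Step 3: Under H0: P(positive) = 0.5, so the number of positives S ~ Bin(6, 0.5).
Step 4: Two-sided exact p-value = sum of Bin(6,0.5) probabilities at or below the observed probability = 1.000000.
Step 5: alpha = 0.1. fail to reject H0.

n_eff = 6, pos = 3, neg = 3, p = 1.000000, fail to reject H0.


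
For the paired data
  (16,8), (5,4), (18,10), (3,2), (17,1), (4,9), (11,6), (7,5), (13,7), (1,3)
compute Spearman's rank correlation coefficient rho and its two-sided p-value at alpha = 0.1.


Step 1: Rank x and y separately (midranks; no ties here).
rank(x): 16->8, 5->4, 18->10, 3->2, 17->9, 4->3, 11->6, 7->5, 13->7, 1->1
rank(y): 8->8, 4->4, 10->10, 2->2, 1->1, 9->9, 6->6, 5->5, 7->7, 3->3
Step 2: d_i = R_x(i) - R_y(i); compute d_i^2.
  (8-8)^2=0, (4-4)^2=0, (10-10)^2=0, (2-2)^2=0, (9-1)^2=64, (3-9)^2=36, (6-6)^2=0, (5-5)^2=0, (7-7)^2=0, (1-3)^2=4
sum(d^2) = 104.
Step 3: rho = 1 - 6*104 / (10*(10^2 - 1)) = 1 - 624/990 = 0.369697.
Step 4: Under H0, t = rho * sqrt((n-2)/(1-rho^2)) = 1.1254 ~ t(8).
Step 5: Two-sided p-value from the t-distribution with 8 df = 0.293050.
Step 6: alpha = 0.1. fail to reject H0.

rho = 0.3697, p = 0.293050, fail to reject H0 at alpha = 0.1.


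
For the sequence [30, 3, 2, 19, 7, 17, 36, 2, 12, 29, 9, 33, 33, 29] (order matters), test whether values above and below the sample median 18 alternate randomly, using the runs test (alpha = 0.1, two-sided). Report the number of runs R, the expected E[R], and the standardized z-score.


Step 1: Compute median = 18; label A = above, B = below.
Labels in order: ABBABBABBABAAA  (n_A = 7, n_B = 7)
Step 2: Count runs R = 9.
Step 3: Under H0 (random ordering), E[R] = 2*n_A*n_B/(n_A+n_B) + 1 = 2*7*7/14 + 1 = 8.0000.
        Var[R] = 2*n_A*n_B*(2*n_A*n_B - n_A - n_B) / ((n_A+n_B)^2 * (n_A+n_B-1)) = 8232/2548 = 3.2308.
        SD[R] = 1.7974.
Step 4: Continuity-corrected z = (R - 0.5 - E[R]) / SD[R] = (9 - 0.5 - 8.0000) / 1.7974 = 0.2782.
Step 5: Two-sided p-value via normal approximation = 2*(1 - Phi(|z|)) = 0.780879.
Step 6: alpha = 0.1. fail to reject H0.

R = 9, z = 0.2782, p = 0.780879, fail to reject H0.


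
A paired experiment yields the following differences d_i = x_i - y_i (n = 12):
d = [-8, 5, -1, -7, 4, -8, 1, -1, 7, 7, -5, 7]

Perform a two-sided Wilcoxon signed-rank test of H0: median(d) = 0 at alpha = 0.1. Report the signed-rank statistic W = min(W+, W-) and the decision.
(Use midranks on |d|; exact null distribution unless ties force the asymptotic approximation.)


Step 1: Drop any zero differences (none here) and take |d_i|.
|d| = [8, 5, 1, 7, 4, 8, 1, 1, 7, 7, 5, 7]
Step 2: Midrank |d_i| (ties get averaged ranks).
ranks: |8|->11.5, |5|->5.5, |1|->2, |7|->8.5, |4|->4, |8|->11.5, |1|->2, |1|->2, |7|->8.5, |7|->8.5, |5|->5.5, |7|->8.5
Step 3: Attach original signs; sum ranks with positive sign and with negative sign.
W+ = 5.5 + 4 + 2 + 8.5 + 8.5 + 8.5 = 37
W- = 11.5 + 2 + 8.5 + 11.5 + 2 + 5.5 = 41
(Check: W+ + W- = 78 should equal n(n+1)/2 = 78.)
Step 4: Test statistic W = min(W+, W-) = 37.
Step 5: Ties in |d|, so use the tie-corrected normal approximation.
        E[W] = n(n+1)/4 = 12*13/4 = 39.
        Tie groups: |d|=1 (t=3), |d|=5 (t=2), |d|=7 (t=4), |d|=8 (t=2); sum(t^3 - t) = 96.
        Var[W] = n(n+1)(2n+1)/24 - sum(t^3-t)/48 = 3900/24 - 96/48 = 160.5.
        z = (W - E[W]) / sqrt(Var[W]) = (37 - 39) / 12.6689 = -0.1579.
        Two-sided p = 2*Phi(z) = 0.874561.
Step 6: alpha = 0.1. fail to reject H0.

W+ = 37, W- = 41, W = min = 37, p = 0.874561, fail to reject H0.


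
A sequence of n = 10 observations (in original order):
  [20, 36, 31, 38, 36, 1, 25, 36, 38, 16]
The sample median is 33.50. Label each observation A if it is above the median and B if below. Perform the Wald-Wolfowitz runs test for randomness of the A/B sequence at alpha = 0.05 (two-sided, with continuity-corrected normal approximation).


Step 1: Compute median = 33.50; label A = above, B = below.
Labels in order: BABAABBAAB  (n_A = 5, n_B = 5)
Step 2: Count runs R = 7.
Step 3: Under H0 (random ordering), E[R] = 2*n_A*n_B/(n_A+n_B) + 1 = 2*5*5/10 + 1 = 6.0000.
        Var[R] = 2*n_A*n_B*(2*n_A*n_B - n_A - n_B) / ((n_A+n_B)^2 * (n_A+n_B-1)) = 2000/900 = 2.2222.
        SD[R] = 1.4907.
Step 4: Continuity-corrected z = (R - 0.5 - E[R]) / SD[R] = (7 - 0.5 - 6.0000) / 1.4907 = 0.3354.
Step 5: Two-sided p-value via normal approximation = 2*(1 - Phi(|z|)) = 0.737316.
Step 6: alpha = 0.05. fail to reject H0.

R = 7, z = 0.3354, p = 0.737316, fail to reject H0.


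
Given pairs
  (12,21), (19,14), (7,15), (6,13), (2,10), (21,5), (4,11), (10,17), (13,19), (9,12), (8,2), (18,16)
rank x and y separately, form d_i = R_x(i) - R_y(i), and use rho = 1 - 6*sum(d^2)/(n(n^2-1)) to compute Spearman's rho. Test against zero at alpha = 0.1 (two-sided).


Step 1: Rank x and y separately (midranks; no ties here).
rank(x): 12->8, 19->11, 7->4, 6->3, 2->1, 21->12, 4->2, 10->7, 13->9, 9->6, 8->5, 18->10
rank(y): 21->12, 14->7, 15->8, 13->6, 10->3, 5->2, 11->4, 17->10, 19->11, 12->5, 2->1, 16->9
Step 2: d_i = R_x(i) - R_y(i); compute d_i^2.
  (8-12)^2=16, (11-7)^2=16, (4-8)^2=16, (3-6)^2=9, (1-3)^2=4, (12-2)^2=100, (2-4)^2=4, (7-10)^2=9, (9-11)^2=4, (6-5)^2=1, (5-1)^2=16, (10-9)^2=1
sum(d^2) = 196.
Step 3: rho = 1 - 6*196 / (12*(12^2 - 1)) = 1 - 1176/1716 = 0.314685.
Step 4: Under H0, t = rho * sqrt((n-2)/(1-rho^2)) = 1.0484 ~ t(10).
Step 5: Two-sided p-value from the t-distribution with 10 df = 0.319139.
Step 6: alpha = 0.1. fail to reject H0.

rho = 0.3147, p = 0.319139, fail to reject H0 at alpha = 0.1.


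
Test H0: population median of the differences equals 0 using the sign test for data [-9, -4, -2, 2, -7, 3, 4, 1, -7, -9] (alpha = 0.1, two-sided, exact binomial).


Step 1: Discard zero differences. Original n = 10; n_eff = number of nonzero differences = 10.
Nonzero differences (with sign): -9, -4, -2, +2, -7, +3, +4, +1, -7, -9
Step 2: Count signs: positive = 4, negative = 6.
Step 3: Under H0: P(positive) = 0.5, so the number of positives S ~ Bin(10, 0.5).
Step 4: Two-sided exact p-value = sum of Bin(10,0.5) probabilities at or below the observed probability = 0.753906.
Step 5: alpha = 0.1. fail to reject H0.

n_eff = 10, pos = 4, neg = 6, p = 0.753906, fail to reject H0.


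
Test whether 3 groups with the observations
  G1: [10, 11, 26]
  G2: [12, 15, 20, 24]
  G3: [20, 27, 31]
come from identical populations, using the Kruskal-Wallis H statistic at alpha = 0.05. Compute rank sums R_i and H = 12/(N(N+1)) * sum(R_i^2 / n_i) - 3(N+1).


Step 1: Combine all N = 10 observations and assign midranks.
sorted (value, group, rank): (10,G1,1), (11,G1,2), (12,G2,3), (15,G2,4), (20,G2,5.5), (20,G3,5.5), (24,G2,7), (26,G1,8), (27,G3,9), (31,G3,10)
Step 2: Sum ranks within each group.
R_1 = 11 (n_1 = 3)
R_2 = 19.5 (n_2 = 4)
R_3 = 24.5 (n_3 = 3)
Step 3: H = 12/(N(N+1)) * sum(R_i^2/n_i) - 3(N+1)
     = 12/(10*11) * (11^2/3 + 19.5^2/4 + 24.5^2/3) - 3*11
     = 0.109091 * 335.479 - 33
     = 3.597727.
Step 4: Ties present; correction factor C = 1 - 6/(10^3 - 10) = 0.993939. Corrected H = 3.597727 / 0.993939 = 3.619665.
Step 5: Under H0, H ~ chi^2(2); p-value = 0.163682.
Step 6: alpha = 0.05. fail to reject H0.

H = 3.6197, df = 2, p = 0.163682, fail to reject H0.


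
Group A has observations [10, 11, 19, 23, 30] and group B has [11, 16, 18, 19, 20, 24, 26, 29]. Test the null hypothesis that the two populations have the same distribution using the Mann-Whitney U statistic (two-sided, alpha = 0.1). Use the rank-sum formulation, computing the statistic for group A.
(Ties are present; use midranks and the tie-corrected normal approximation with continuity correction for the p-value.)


Step 1: Combine and sort all 13 observations; assign midranks.
sorted (value, group): (10,X), (11,X), (11,Y), (16,Y), (18,Y), (19,X), (19,Y), (20,Y), (23,X), (24,Y), (26,Y), (29,Y), (30,X)
ranks: 10->1, 11->2.5, 11->2.5, 16->4, 18->5, 19->6.5, 19->6.5, 20->8, 23->9, 24->10, 26->11, 29->12, 30->13
Step 2: Rank sum for X: R1 = 1 + 2.5 + 6.5 + 9 + 13 = 32.
Step 3: U_X = R1 - n1(n1+1)/2 = 32 - 5*6/2 = 32 - 15 = 17.
       U_Y = n1*n2 - U_X = 40 - 17 = 23.
Step 4: Ties are present, so use the tie-corrected normal approximation (with continuity correction) for the p-value.
Step 5: p-value = 0.713640; compare to alpha = 0.1. fail to reject H0.

U_X = 17, p = 0.713640, fail to reject H0 at alpha = 0.1.


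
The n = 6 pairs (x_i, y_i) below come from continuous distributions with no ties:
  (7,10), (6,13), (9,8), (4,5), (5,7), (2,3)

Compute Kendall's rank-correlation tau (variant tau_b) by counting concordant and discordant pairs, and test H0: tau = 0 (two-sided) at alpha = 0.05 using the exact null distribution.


Step 1: Enumerate the 15 unordered pairs (i,j) with i<j and classify each by sign(x_j-x_i) * sign(y_j-y_i).
  (1,2):dx=-1,dy=+3->D; (1,3):dx=+2,dy=-2->D; (1,4):dx=-3,dy=-5->C; (1,5):dx=-2,dy=-3->C
  (1,6):dx=-5,dy=-7->C; (2,3):dx=+3,dy=-5->D; (2,4):dx=-2,dy=-8->C; (2,5):dx=-1,dy=-6->C
  (2,6):dx=-4,dy=-10->C; (3,4):dx=-5,dy=-3->C; (3,5):dx=-4,dy=-1->C; (3,6):dx=-7,dy=-5->C
  (4,5):dx=+1,dy=+2->C; (4,6):dx=-2,dy=-2->C; (5,6):dx=-3,dy=-4->C
Step 2: C = 12, D = 3, total pairs = 15.
Step 3: tau = (C - D)/(n(n-1)/2) = (12 - 3)/15 = 0.600000.
Step 4: Exact two-sided p-value (enumerate n! = 720 permutations of y under H0): p = 0.136111.
Step 5: alpha = 0.05. fail to reject H0.

tau_b = 0.6000 (C=12, D=3), p = 0.136111, fail to reject H0.


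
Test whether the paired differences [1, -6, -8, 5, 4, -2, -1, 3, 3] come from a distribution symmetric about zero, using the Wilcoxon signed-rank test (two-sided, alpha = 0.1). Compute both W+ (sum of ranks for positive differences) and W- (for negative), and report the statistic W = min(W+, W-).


Step 1: Drop any zero differences (none here) and take |d_i|.
|d| = [1, 6, 8, 5, 4, 2, 1, 3, 3]
Step 2: Midrank |d_i| (ties get averaged ranks).
ranks: |1|->1.5, |6|->8, |8|->9, |5|->7, |4|->6, |2|->3, |1|->1.5, |3|->4.5, |3|->4.5
Step 3: Attach original signs; sum ranks with positive sign and with negative sign.
W+ = 1.5 + 7 + 6 + 4.5 + 4.5 = 23.5
W- = 8 + 9 + 3 + 1.5 = 21.5
(Check: W+ + W- = 45 should equal n(n+1)/2 = 45.)
Step 4: Test statistic W = min(W+, W-) = 21.5.
Step 5: Ties in |d|, so use the tie-corrected normal approximation.
        E[W] = n(n+1)/4 = 9*10/4 = 22.5.
        Tie groups: |d|=1 (t=2), |d|=3 (t=2); sum(t^3 - t) = 12.
        Var[W] = n(n+1)(2n+1)/24 - sum(t^3-t)/48 = 1710/24 - 12/48 = 71.
        z = (W - E[W]) / sqrt(Var[W]) = (21.5 - 22.5) / 8.4261 = -0.1187.
        Two-sided p = 2*Phi(z) = 0.905530.
Step 6: alpha = 0.1. fail to reject H0.

W+ = 23.5, W- = 21.5, W = min = 21.5, p = 0.905530, fail to reject H0.


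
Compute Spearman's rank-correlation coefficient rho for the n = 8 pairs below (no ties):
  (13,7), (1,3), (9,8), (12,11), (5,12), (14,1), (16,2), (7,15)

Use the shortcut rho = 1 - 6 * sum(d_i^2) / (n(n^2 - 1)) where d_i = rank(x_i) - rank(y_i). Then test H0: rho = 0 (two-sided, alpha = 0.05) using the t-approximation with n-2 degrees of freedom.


Step 1: Rank x and y separately (midranks; no ties here).
rank(x): 13->6, 1->1, 9->4, 12->5, 5->2, 14->7, 16->8, 7->3
rank(y): 7->4, 3->3, 8->5, 11->6, 12->7, 1->1, 2->2, 15->8
Step 2: d_i = R_x(i) - R_y(i); compute d_i^2.
  (6-4)^2=4, (1-3)^2=4, (4-5)^2=1, (5-6)^2=1, (2-7)^2=25, (7-1)^2=36, (8-2)^2=36, (3-8)^2=25
sum(d^2) = 132.
Step 3: rho = 1 - 6*132 / (8*(8^2 - 1)) = 1 - 792/504 = -0.571429.
Step 4: Under H0, t = rho * sqrt((n-2)/(1-rho^2)) = -1.7056 ~ t(6).
Step 5: Two-sided p-value from the t-distribution with 6 df = 0.138960.
Step 6: alpha = 0.05. fail to reject H0.

rho = -0.5714, p = 0.138960, fail to reject H0 at alpha = 0.05.


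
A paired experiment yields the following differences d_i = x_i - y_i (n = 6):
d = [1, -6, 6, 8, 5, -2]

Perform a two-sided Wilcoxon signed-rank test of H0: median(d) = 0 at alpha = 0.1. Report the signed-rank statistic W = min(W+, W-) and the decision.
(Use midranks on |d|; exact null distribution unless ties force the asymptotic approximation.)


Step 1: Drop any zero differences (none here) and take |d_i|.
|d| = [1, 6, 6, 8, 5, 2]
Step 2: Midrank |d_i| (ties get averaged ranks).
ranks: |1|->1, |6|->4.5, |6|->4.5, |8|->6, |5|->3, |2|->2
Step 3: Attach original signs; sum ranks with positive sign and with negative sign.
W+ = 1 + 4.5 + 6 + 3 = 14.5
W- = 4.5 + 2 = 6.5
(Check: W+ + W- = 21 should equal n(n+1)/2 = 21.)
Step 4: Test statistic W = min(W+, W-) = 6.5.
Step 5: Ties in |d|, so use the tie-corrected normal approximation.
        E[W] = n(n+1)/4 = 6*7/4 = 10.5.
        Tie groups: |d|=6 (t=2); sum(t^3 - t) = 6.
        Var[W] = n(n+1)(2n+1)/24 - sum(t^3-t)/48 = 546/24 - 6/48 = 22.625.
        z = (W - E[W]) / sqrt(Var[W]) = (6.5 - 10.5) / 4.7566 = -0.8409.
        Two-sided p = 2*Phi(z) = 0.400381.
Step 6: alpha = 0.1. fail to reject H0.

W+ = 14.5, W- = 6.5, W = min = 6.5, p = 0.400381, fail to reject H0.


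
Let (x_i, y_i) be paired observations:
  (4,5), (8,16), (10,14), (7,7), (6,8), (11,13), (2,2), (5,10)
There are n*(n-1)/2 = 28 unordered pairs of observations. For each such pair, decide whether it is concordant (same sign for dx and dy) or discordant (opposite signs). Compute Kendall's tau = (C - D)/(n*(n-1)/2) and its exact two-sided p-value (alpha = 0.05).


Step 1: Enumerate the 28 unordered pairs (i,j) with i<j and classify each by sign(x_j-x_i) * sign(y_j-y_i).
  (1,2):dx=+4,dy=+11->C; (1,3):dx=+6,dy=+9->C; (1,4):dx=+3,dy=+2->C; (1,5):dx=+2,dy=+3->C
  (1,6):dx=+7,dy=+8->C; (1,7):dx=-2,dy=-3->C; (1,8):dx=+1,dy=+5->C; (2,3):dx=+2,dy=-2->D
  (2,4):dx=-1,dy=-9->C; (2,5):dx=-2,dy=-8->C; (2,6):dx=+3,dy=-3->D; (2,7):dx=-6,dy=-14->C
  (2,8):dx=-3,dy=-6->C; (3,4):dx=-3,dy=-7->C; (3,5):dx=-4,dy=-6->C; (3,6):dx=+1,dy=-1->D
  (3,7):dx=-8,dy=-12->C; (3,8):dx=-5,dy=-4->C; (4,5):dx=-1,dy=+1->D; (4,6):dx=+4,dy=+6->C
  (4,7):dx=-5,dy=-5->C; (4,8):dx=-2,dy=+3->D; (5,6):dx=+5,dy=+5->C; (5,7):dx=-4,dy=-6->C
  (5,8):dx=-1,dy=+2->D; (6,7):dx=-9,dy=-11->C; (6,8):dx=-6,dy=-3->C; (7,8):dx=+3,dy=+8->C
Step 2: C = 22, D = 6, total pairs = 28.
Step 3: tau = (C - D)/(n(n-1)/2) = (22 - 6)/28 = 0.571429.
Step 4: Exact two-sided p-value (enumerate n! = 40320 permutations of y under H0): p = 0.061012.
Step 5: alpha = 0.05. fail to reject H0.

tau_b = 0.5714 (C=22, D=6), p = 0.061012, fail to reject H0.


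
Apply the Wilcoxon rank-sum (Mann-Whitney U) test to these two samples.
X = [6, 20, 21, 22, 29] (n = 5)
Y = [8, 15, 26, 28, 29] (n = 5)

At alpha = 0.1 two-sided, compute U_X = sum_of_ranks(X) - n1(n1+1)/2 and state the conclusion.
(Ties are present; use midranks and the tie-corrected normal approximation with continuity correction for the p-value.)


Step 1: Combine and sort all 10 observations; assign midranks.
sorted (value, group): (6,X), (8,Y), (15,Y), (20,X), (21,X), (22,X), (26,Y), (28,Y), (29,X), (29,Y)
ranks: 6->1, 8->2, 15->3, 20->4, 21->5, 22->6, 26->7, 28->8, 29->9.5, 29->9.5
Step 2: Rank sum for X: R1 = 1 + 4 + 5 + 6 + 9.5 = 25.5.
Step 3: U_X = R1 - n1(n1+1)/2 = 25.5 - 5*6/2 = 25.5 - 15 = 10.5.
       U_Y = n1*n2 - U_X = 25 - 10.5 = 14.5.
Step 4: Ties are present, so use the tie-corrected normal approximation (with continuity correction) for the p-value.
Step 5: p-value = 0.753298; compare to alpha = 0.1. fail to reject H0.

U_X = 10.5, p = 0.753298, fail to reject H0 at alpha = 0.1.


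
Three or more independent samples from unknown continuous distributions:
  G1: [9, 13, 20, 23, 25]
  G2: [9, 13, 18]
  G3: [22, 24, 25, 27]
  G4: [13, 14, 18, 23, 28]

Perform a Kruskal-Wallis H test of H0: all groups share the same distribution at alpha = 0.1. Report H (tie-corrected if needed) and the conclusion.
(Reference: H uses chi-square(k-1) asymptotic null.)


Step 1: Combine all N = 17 observations and assign midranks.
sorted (value, group, rank): (9,G1,1.5), (9,G2,1.5), (13,G1,4), (13,G2,4), (13,G4,4), (14,G4,6), (18,G2,7.5), (18,G4,7.5), (20,G1,9), (22,G3,10), (23,G1,11.5), (23,G4,11.5), (24,G3,13), (25,G1,14.5), (25,G3,14.5), (27,G3,16), (28,G4,17)
Step 2: Sum ranks within each group.
R_1 = 40.5 (n_1 = 5)
R_2 = 13 (n_2 = 3)
R_3 = 53.5 (n_3 = 4)
R_4 = 46 (n_4 = 5)
Step 3: H = 12/(N(N+1)) * sum(R_i^2/n_i) - 3(N+1)
     = 12/(17*18) * (40.5^2/5 + 13^2/3 + 53.5^2/4 + 46^2/5) - 3*18
     = 0.039216 * 1523.15 - 54
     = 5.731209.
Step 4: Ties present; correction factor C = 1 - 48/(17^3 - 17) = 0.990196. Corrected H = 5.731209 / 0.990196 = 5.787954.
Step 5: Under H0, H ~ chi^2(3); p-value = 0.122395.
Step 6: alpha = 0.1. fail to reject H0.

H = 5.7880, df = 3, p = 0.122395, fail to reject H0.


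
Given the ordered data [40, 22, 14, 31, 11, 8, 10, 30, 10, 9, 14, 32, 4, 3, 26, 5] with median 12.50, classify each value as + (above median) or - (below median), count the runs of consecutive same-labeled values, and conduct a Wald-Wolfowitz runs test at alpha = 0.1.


Step 1: Compute median = 12.50; label A = above, B = below.
Labels in order: AAAABBBABBAABBAB  (n_A = 8, n_B = 8)
Step 2: Count runs R = 8.
Step 3: Under H0 (random ordering), E[R] = 2*n_A*n_B/(n_A+n_B) + 1 = 2*8*8/16 + 1 = 9.0000.
        Var[R] = 2*n_A*n_B*(2*n_A*n_B - n_A - n_B) / ((n_A+n_B)^2 * (n_A+n_B-1)) = 14336/3840 = 3.7333.
        SD[R] = 1.9322.
Step 4: Continuity-corrected z = (R + 0.5 - E[R]) / SD[R] = (8 + 0.5 - 9.0000) / 1.9322 = -0.2588.
Step 5: Two-sided p-value via normal approximation = 2*(1 - Phi(|z|)) = 0.795809.
Step 6: alpha = 0.1. fail to reject H0.

R = 8, z = -0.2588, p = 0.795809, fail to reject H0.


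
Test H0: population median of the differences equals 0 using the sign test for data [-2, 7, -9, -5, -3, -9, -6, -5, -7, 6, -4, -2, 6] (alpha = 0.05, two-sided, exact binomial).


Step 1: Discard zero differences. Original n = 13; n_eff = number of nonzero differences = 13.
Nonzero differences (with sign): -2, +7, -9, -5, -3, -9, -6, -5, -7, +6, -4, -2, +6
Step 2: Count signs: positive = 3, negative = 10.
Step 3: Under H0: P(positive) = 0.5, so the number of positives S ~ Bin(13, 0.5).
Step 4: Two-sided exact p-value = sum of Bin(13,0.5) probabilities at or below the observed probability = 0.092285.
Step 5: alpha = 0.05. fail to reject H0.

n_eff = 13, pos = 3, neg = 10, p = 0.092285, fail to reject H0.


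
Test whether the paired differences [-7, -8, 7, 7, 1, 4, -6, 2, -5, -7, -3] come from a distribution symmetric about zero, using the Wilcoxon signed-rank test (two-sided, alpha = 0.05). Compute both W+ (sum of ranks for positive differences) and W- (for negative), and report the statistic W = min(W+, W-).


Step 1: Drop any zero differences (none here) and take |d_i|.
|d| = [7, 8, 7, 7, 1, 4, 6, 2, 5, 7, 3]
Step 2: Midrank |d_i| (ties get averaged ranks).
ranks: |7|->8.5, |8|->11, |7|->8.5, |7|->8.5, |1|->1, |4|->4, |6|->6, |2|->2, |5|->5, |7|->8.5, |3|->3
Step 3: Attach original signs; sum ranks with positive sign and with negative sign.
W+ = 8.5 + 8.5 + 1 + 4 + 2 = 24
W- = 8.5 + 11 + 6 + 5 + 8.5 + 3 = 42
(Check: W+ + W- = 66 should equal n(n+1)/2 = 66.)
Step 4: Test statistic W = min(W+, W-) = 24.
Step 5: Ties in |d|, so use the tie-corrected normal approximation.
        E[W] = n(n+1)/4 = 11*12/4 = 33.
        Tie groups: |d|=7 (t=4); sum(t^3 - t) = 60.
        Var[W] = n(n+1)(2n+1)/24 - sum(t^3-t)/48 = 3036/24 - 60/48 = 125.25.
        z = (W - E[W]) / sqrt(Var[W]) = (24 - 33) / 11.1915 = -0.8042.
        Two-sided p = 2*Phi(z) = 0.421293.
Step 6: alpha = 0.05. fail to reject H0.

W+ = 24, W- = 42, W = min = 24, p = 0.421293, fail to reject H0.
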